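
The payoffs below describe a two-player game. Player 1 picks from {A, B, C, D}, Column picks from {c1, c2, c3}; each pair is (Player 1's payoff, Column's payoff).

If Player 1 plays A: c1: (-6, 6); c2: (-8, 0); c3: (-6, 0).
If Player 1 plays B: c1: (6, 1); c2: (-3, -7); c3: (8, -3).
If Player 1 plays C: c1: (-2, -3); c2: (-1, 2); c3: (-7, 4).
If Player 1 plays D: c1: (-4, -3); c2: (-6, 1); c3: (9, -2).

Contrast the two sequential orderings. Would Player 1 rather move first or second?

first

If Player 1 leads: Column's best replies are A→c1, B→c1, C→c3, D→c2; Player 1's induced payoffs -6, 6, -7, -6; outcome (B, c1), payoffs (6, 1).
If Column leads: Player 1's best replies are c1→B, c2→C, c3→D; Column's induced payoffs 1, 2, -2; outcome (C, c2), payoffs (-1, 2).
Player 1 gets 6 moving first and -1 moving second, so Player 1 prefers to move first.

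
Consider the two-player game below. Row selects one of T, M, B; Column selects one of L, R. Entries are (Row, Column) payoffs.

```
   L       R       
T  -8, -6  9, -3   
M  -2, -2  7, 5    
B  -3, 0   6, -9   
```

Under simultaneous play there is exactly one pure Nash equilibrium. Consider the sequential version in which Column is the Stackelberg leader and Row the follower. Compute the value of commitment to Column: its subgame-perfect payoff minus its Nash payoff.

1

Row best-responds to each possible Column move:
- L → Row plays M (best of -8, -2, -3); Column gets -2.
- R → Row plays T (best of 9, 7, 6); Column gets -3.
Among -2, -3, the best is -2 at L. Subgame-perfect outcome: (M, L) with payoffs (-2, -2).
For the simultaneous game, intersect best replies.
Row's best replies: L→M; R→T.
Column's best replies: T→R; M→R; B→L.
Only (T, R) has each player best-responding; Nash payoffs (9, -3).
Column's commitment gain: -2 − -3 = 1.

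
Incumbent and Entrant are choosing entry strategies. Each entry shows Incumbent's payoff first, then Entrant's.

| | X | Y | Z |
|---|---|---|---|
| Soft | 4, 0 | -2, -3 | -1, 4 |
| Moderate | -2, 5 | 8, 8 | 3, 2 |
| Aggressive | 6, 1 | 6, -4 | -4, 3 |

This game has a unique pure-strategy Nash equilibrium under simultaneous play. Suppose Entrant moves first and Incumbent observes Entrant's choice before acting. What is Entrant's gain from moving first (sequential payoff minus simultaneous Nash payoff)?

0

Work backward from Incumbent's decision.
- X: Incumbent compares 4, -2, 6 and picks Aggressive; Entrant would get 1.
- Y: Incumbent compares -2, 8, 6 and picks Moderate; Entrant would get 8.
- Z: Incumbent compares -1, 3, -4 and picks Moderate; Entrant would get 2.
Entrant's induced payoffs are 1, 8, 2, so Entrant commits to Y. Subgame-perfect outcome: (Moderate, Y) with payoffs (8, 8).
Now find the simultaneous Nash equilibrium.
Incumbent's best replies: X→Aggressive; Y→Moderate; Z→Moderate.
Entrant's best replies: Soft→Z; Moderate→Y; Aggressive→Z.
The unique mutual best reply is (Moderate, Y), giving (8, 8).
Entrant's commitment gain: 8 − 8 = 0.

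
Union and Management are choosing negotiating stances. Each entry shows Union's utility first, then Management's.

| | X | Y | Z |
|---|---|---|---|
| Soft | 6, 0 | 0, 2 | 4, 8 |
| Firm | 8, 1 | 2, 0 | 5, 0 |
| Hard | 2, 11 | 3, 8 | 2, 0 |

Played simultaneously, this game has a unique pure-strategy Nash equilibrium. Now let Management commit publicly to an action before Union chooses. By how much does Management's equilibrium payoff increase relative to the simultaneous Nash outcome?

Work backward from Union's decision.
- X: Union compares 6, 8, 2 and picks Firm; Management would get 1.
- Y: Union compares 0, 2, 3 and picks Hard; Management would get 8.
- Z: Union compares 4, 5, 2 and picks Firm; Management would get 0.
Maximizing over 1, 8, 0, Management chooses Y. Subgame-perfect outcome: (Hard, Y) with payoffs (3, 8).
For the simultaneous game, intersect best replies.
Union's best replies: X→Firm; Y→Hard; Z→Firm.
Management's best replies: Soft→Z; Firm→X; Hard→X.
Only (Firm, X) has each player best-responding; Nash payoffs (8, 1).
Management's commitment gain: 8 − 1 = 7.

7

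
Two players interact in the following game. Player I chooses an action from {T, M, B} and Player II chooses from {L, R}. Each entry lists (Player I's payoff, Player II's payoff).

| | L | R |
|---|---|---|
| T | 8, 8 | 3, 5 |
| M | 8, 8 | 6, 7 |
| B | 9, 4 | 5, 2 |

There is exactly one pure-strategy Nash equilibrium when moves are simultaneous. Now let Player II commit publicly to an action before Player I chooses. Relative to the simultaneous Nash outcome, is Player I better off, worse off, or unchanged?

Work backward from Player I's decision.
- L: Player I compares 8, 8, 9 and picks B; Player II would get 4.
- R: Player I compares 3, 6, 5 and picks M; Player II would get 7.
Maximizing over 4, 7, Player II chooses R. Subgame-perfect outcome: (M, R) with payoffs (6, 7).
Now find the simultaneous Nash equilibrium.
Player I's best replies: L→B; R→M.
Player II's best replies: T→L; M→L; B→L.
The unique mutual best reply is (B, L), giving (9, 4).
Player I earns 6 sequentially versus 9 at the Nash outcome: worse off.

worse off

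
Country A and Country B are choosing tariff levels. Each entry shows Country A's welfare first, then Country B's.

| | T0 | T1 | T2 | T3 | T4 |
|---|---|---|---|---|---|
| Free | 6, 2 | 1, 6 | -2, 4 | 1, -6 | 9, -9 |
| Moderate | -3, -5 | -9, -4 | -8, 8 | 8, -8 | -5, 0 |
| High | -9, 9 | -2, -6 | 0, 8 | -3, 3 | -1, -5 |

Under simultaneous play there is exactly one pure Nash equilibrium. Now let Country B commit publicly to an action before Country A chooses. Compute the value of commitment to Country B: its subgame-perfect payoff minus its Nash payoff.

2

Solve by backward induction (Country B leads).
- T0: Country A compares 6, -3, -9 and picks Free; Country B would get 2.
- T1: Country A compares 1, -9, -2 and picks Free; Country B would get 6.
- T2: Country A compares -2, -8, 0 and picks High; Country B would get 8.
- T3: Country A compares 1, 8, -3 and picks Moderate; Country B would get -8.
- T4: Country A compares 9, -5, -1 and picks Free; Country B would get -9.
Country B's induced payoffs are 2, 6, 8, -8, -9, so Country B commits to T2. Subgame-perfect outcome: (High, T2) with payoffs (0, 8).
For the simultaneous game, intersect best replies.
Country A's best replies: T0→Free; T1→Free; T2→High; T3→Moderate; T4→Free.
Country B's best replies: Free→T1; Moderate→T2; High→T0.
The unique mutual best reply is (Free, T1), giving (1, 6).
Country B's commitment gain: 8 − 6 = 2.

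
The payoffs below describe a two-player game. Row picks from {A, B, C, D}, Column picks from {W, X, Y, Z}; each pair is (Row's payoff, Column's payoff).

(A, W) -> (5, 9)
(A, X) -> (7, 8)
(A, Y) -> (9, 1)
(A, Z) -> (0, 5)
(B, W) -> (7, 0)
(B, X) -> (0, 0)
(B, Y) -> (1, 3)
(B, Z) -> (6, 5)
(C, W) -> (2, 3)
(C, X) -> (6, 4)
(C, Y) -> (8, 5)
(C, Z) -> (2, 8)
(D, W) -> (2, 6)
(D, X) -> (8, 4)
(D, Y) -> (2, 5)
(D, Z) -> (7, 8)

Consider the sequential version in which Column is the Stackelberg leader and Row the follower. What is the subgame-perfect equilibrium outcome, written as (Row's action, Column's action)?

Backward induction with Column moving first.
- W: Row compares 5, 7, 2, 2 and picks B; Column would get 0.
- X: Row compares 7, 0, 6, 8 and picks D; Column would get 4.
- Y: Row compares 9, 1, 8, 2 and picks A; Column would get 1.
- Z: Row compares 0, 6, 2, 7 and picks D; Column would get 8.
Maximizing over 0, 4, 1, 8, Column chooses Z. Subgame-perfect outcome: (D, Z) with payoffs (7, 8).

(D, Z)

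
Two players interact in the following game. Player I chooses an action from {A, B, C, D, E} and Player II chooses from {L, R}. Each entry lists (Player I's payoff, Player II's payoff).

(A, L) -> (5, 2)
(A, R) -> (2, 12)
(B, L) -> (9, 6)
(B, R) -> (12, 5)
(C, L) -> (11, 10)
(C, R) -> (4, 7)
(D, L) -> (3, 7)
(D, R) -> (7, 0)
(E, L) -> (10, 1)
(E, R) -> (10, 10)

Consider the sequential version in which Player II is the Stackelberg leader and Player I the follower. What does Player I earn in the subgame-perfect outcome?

Player I best-responds to each possible Player II move:
- L: Player I compares 5, 9, 11, 3, 10 and picks C; Player II would get 10.
- R: Player I compares 2, 12, 4, 7, 10 and picks B; Player II would get 5.
Player II's induced payoffs are 10, 5, so Player II commits to L. Subgame-perfect outcome: (C, L) with payoffs (11, 10).

11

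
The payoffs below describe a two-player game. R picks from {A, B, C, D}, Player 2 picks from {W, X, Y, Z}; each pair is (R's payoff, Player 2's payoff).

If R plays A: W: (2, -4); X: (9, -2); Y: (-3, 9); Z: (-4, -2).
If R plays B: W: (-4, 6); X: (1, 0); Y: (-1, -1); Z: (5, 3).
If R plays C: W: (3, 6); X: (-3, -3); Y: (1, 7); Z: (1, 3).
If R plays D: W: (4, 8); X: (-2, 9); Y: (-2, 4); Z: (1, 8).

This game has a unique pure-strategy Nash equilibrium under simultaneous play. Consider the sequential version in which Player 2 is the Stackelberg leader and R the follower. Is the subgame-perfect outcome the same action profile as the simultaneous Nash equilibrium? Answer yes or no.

Solve by backward induction (Player 2 leads).
- W → R plays D (best of 2, -4, 3, 4); Player 2 gets 8.
- X → R plays A (best of 9, 1, -3, -2); Player 2 gets -2.
- Y → R plays C (best of -3, -1, 1, -2); Player 2 gets 7.
- Z → R plays B (best of -4, 5, 1, 1); Player 2 gets 3.
Among 8, -2, 7, 3, the best is 8 at W. Subgame-perfect outcome: (D, W) with payoffs (4, 8).
Under simultaneous play:
R's best replies: W→D; X→A; Y→C; Z→B.
Player 2's best replies: A→Y; B→W; C→Y; D→X.
Only (C, Y) has each player best-responding; Nash payoffs (1, 7).
Sequential outcome (D, W) differs from the Nash profile (C, Y).

no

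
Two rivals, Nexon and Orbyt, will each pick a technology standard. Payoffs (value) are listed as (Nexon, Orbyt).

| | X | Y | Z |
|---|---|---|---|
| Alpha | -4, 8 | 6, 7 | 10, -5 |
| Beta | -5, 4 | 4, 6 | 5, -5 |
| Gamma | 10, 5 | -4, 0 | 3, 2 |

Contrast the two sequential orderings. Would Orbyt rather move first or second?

first

If Nexon leads: Orbyt's best replies are Alpha→X, Beta→Y, Gamma→X; Nexon's induced payoffs -4, 4, 10; outcome (Gamma, X), payoffs (10, 5).
If Orbyt leads: Nexon's best replies are X→Gamma, Y→Alpha, Z→Alpha; Orbyt's induced payoffs 5, 7, -5; outcome (Alpha, Y), payoffs (6, 7).
Orbyt gets 7 moving first and 5 moving second, so Orbyt prefers to move first.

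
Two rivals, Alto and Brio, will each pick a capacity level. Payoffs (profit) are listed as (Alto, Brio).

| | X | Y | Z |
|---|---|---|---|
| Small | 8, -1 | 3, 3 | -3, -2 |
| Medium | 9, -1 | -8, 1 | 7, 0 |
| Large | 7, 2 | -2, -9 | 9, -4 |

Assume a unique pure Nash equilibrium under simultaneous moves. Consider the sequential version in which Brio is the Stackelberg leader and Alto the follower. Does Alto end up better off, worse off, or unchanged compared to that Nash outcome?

Backward induction with Brio moving first.
- X: BR = Medium, leader payoff -1.
- Y: BR = Small, leader payoff 3.
- Z: BR = Large, leader payoff -4.
Brio's induced payoffs are -1, 3, -4, so Brio commits to Y. Subgame-perfect outcome: (Small, Y) with payoffs (3, 3).
Under simultaneous play:
Alto's best replies: X→Medium; Y→Small; Z→Large.
Brio's best replies: Small→Y; Medium→Y; Large→X.
The unique mutual best reply is (Small, Y), giving (3, 3).
Alto earns 3 sequentially versus 3 at the Nash outcome: unchanged.

unchanged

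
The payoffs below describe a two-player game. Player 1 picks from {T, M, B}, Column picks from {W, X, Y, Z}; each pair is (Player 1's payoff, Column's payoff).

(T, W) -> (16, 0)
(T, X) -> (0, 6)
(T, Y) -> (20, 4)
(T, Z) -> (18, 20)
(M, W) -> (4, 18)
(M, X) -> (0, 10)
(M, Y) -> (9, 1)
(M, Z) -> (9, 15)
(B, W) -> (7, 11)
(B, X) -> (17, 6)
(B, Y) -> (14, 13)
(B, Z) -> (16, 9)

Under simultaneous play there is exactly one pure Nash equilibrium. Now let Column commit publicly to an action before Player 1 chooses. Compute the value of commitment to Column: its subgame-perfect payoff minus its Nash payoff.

0

Solve by backward induction (Column leads).
- W: Player 1 compares 16, 4, 7 and picks T; Column would get 0.
- X: Player 1 compares 0, 0, 17 and picks B; Column would get 6.
- Y: Player 1 compares 20, 9, 14 and picks T; Column would get 4.
- Z: Player 1 compares 18, 9, 16 and picks T; Column would get 20.
Column's induced payoffs are 0, 6, 4, 20, so Column commits to Z. Subgame-perfect outcome: (T, Z) with payoffs (18, 20).
For the simultaneous game, intersect best replies.
Player 1's best replies: W→T; X→B; Y→T; Z→T.
Column's best replies: T→Z; M→W; B→Y.
Only (T, Z) has each player best-responding; Nash payoffs (18, 20).
Column's commitment gain: 20 − 20 = 0.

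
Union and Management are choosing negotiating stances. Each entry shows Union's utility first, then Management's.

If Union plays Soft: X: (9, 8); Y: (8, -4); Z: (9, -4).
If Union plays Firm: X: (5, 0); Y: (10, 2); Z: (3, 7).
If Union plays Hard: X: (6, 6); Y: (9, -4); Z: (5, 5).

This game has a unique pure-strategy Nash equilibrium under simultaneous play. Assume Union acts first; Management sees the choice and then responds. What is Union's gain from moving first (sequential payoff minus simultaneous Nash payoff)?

0

Backward induction with Union moving first.
- Soft: Management compares 8, -4, -4 and picks X; Union would get 9.
- Firm: Management compares 0, 2, 7 and picks Z; Union would get 3.
- Hard: Management compares 6, -4, 5 and picks X; Union would get 6.
Union's induced payoffs are 9, 3, 6, so Union commits to Soft. Subgame-perfect outcome: (Soft, X) with payoffs (9, 8).
Under simultaneous play:
Union's best replies: X→Soft; Y→Firm; Z→Soft.
Management's best replies: Soft→X; Firm→Z; Hard→X.
The unique mutual best reply is (Soft, X), giving (9, 8).
Union's commitment gain: 9 − 9 = 0.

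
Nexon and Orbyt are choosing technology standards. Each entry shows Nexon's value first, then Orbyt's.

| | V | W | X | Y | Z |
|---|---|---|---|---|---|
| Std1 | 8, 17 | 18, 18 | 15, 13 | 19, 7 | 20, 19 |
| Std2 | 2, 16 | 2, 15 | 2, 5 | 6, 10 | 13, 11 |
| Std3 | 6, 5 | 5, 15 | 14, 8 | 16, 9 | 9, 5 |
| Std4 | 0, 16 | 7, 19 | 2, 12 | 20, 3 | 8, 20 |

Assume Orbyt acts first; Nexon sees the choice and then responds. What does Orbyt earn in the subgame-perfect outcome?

Work backward from Nexon's decision.
- V: BR = Std1, leader payoff 17.
- W: BR = Std1, leader payoff 18.
- X: BR = Std1, leader payoff 13.
- Y: BR = Std4, leader payoff 3.
- Z: BR = Std1, leader payoff 19.
Among 17, 18, 13, 3, 19, the best is 19 at Z. Subgame-perfect outcome: (Std1, Z) with payoffs (20, 19).

19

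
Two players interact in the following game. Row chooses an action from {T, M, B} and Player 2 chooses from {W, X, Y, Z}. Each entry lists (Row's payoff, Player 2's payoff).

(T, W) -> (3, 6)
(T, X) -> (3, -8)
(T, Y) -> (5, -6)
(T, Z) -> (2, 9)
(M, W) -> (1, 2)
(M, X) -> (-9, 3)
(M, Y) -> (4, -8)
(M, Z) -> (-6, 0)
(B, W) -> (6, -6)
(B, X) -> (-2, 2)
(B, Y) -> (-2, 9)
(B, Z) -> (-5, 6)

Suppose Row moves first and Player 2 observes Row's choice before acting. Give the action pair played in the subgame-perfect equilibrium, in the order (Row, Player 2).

Player 2 best-responds to each possible Row move:
- T: BR = Z, leader payoff 2.
- M: BR = X, leader payoff -9.
- B: BR = Y, leader payoff -2.
Row's induced payoffs are 2, -9, -2, so Row commits to T. Subgame-perfect outcome: (T, Z) with payoffs (2, 9).

(T, Z)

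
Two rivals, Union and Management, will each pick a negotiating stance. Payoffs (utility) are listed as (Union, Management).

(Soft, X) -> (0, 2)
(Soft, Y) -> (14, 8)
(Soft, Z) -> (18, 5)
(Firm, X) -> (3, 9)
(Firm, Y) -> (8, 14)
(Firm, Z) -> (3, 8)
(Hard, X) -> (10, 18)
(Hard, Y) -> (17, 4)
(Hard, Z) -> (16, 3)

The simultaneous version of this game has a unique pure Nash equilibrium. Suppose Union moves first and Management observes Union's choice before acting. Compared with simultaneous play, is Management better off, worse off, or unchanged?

Backward induction with Union moving first.
- Soft: BR = Y, leader payoff 14.
- Firm: BR = Y, leader payoff 8.
- Hard: BR = X, leader payoff 10.
Maximizing over 14, 8, 10, Union chooses Soft. Subgame-perfect outcome: (Soft, Y) with payoffs (14, 8).
Now find the simultaneous Nash equilibrium.
Union's best replies: X→Hard; Y→Hard; Z→Soft.
Management's best replies: Soft→Y; Firm→Y; Hard→X.
The unique mutual best reply is (Hard, X), giving (10, 18).
Management earns 8 sequentially versus 18 at the Nash outcome: worse off.

worse off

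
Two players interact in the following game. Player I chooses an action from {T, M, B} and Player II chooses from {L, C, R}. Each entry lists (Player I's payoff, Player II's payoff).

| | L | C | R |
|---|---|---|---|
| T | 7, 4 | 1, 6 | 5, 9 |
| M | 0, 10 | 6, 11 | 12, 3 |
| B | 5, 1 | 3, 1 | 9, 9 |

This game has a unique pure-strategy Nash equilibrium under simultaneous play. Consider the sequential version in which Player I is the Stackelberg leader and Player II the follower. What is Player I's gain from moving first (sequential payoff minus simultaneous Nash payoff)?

3

Player II best-responds to each possible Player I move:
- T: Player II compares 4, 6, 9 and picks R; Player I would get 5.
- M: Player II compares 10, 11, 3 and picks C; Player I would get 6.
- B: Player II compares 1, 1, 9 and picks R; Player I would get 9.
Among 5, 6, 9, the best is 9 at B. Subgame-perfect outcome: (B, R) with payoffs (9, 9).
Now find the simultaneous Nash equilibrium.
Player I's best replies: L→T; C→M; R→M.
Player II's best replies: T→R; M→C; B→R.
The unique mutual best reply is (M, C), giving (6, 11).
Player I's commitment gain: 9 − 6 = 3.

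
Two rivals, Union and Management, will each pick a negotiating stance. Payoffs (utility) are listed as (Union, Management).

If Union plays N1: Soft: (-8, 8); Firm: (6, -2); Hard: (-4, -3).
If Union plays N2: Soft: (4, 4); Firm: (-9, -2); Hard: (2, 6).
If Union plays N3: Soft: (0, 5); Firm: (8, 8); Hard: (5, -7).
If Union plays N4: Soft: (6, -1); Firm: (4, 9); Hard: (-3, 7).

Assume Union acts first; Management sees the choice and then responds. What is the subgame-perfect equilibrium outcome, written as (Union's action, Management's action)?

(N3, Firm)

Backward induction with Union moving first.
- N1: Management compares 8, -2, -3 and picks Soft; Union would get -8.
- N2: Management compares 4, -2, 6 and picks Hard; Union would get 2.
- N3: Management compares 5, 8, -7 and picks Firm; Union would get 8.
- N4: Management compares -1, 9, 7 and picks Firm; Union would get 4.
Union's induced payoffs are -8, 2, 8, 4, so Union commits to N3. Subgame-perfect outcome: (N3, Firm) with payoffs (8, 8).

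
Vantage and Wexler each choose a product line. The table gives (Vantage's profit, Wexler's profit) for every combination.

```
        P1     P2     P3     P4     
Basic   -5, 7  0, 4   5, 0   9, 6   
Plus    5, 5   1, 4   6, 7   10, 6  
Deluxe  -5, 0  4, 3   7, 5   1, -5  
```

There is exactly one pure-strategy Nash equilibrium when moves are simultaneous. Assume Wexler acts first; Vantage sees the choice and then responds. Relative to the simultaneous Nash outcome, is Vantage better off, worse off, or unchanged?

better off

Vantage best-responds to each possible Wexler move:
- P1: BR = Plus, leader payoff 5.
- P2: BR = Deluxe, leader payoff 3.
- P3: BR = Deluxe, leader payoff 5.
- P4: BR = Plus, leader payoff 6.
Among 5, 3, 5, 6, the best is 6 at P4. Subgame-perfect outcome: (Plus, P4) with payoffs (10, 6).
Now find the simultaneous Nash equilibrium.
Vantage's best replies: P1→Plus; P2→Deluxe; P3→Deluxe; P4→Plus.
Wexler's best replies: Basic→P1; Plus→P3; Deluxe→P3.
Only (Deluxe, P3) has each player best-responding; Nash payoffs (7, 5).
Vantage earns 10 sequentially versus 7 at the Nash outcome: better off.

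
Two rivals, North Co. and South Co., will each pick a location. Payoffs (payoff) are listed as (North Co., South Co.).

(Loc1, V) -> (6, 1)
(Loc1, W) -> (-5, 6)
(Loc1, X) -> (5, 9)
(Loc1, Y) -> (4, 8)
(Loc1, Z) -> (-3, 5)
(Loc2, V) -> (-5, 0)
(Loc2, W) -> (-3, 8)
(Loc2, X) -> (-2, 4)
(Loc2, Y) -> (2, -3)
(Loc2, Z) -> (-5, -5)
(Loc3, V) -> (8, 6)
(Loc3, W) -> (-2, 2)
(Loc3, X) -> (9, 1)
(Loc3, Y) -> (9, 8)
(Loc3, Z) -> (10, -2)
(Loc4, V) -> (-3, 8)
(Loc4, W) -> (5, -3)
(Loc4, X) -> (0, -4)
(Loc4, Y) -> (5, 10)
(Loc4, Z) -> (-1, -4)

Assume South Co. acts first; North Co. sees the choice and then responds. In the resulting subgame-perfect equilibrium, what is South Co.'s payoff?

8

Work backward from North Co.'s decision.
- V: North Co. compares 6, -5, 8, -3 and picks Loc3; South Co. would get 6.
- W: North Co. compares -5, -3, -2, 5 and picks Loc4; South Co. would get -3.
- X: North Co. compares 5, -2, 9, 0 and picks Loc3; South Co. would get 1.
- Y: North Co. compares 4, 2, 9, 5 and picks Loc3; South Co. would get 8.
- Z: North Co. compares -3, -5, 10, -1 and picks Loc3; South Co. would get -2.
Maximizing over 6, -3, 1, 8, -2, South Co. chooses Y. Subgame-perfect outcome: (Loc3, Y) with payoffs (9, 8).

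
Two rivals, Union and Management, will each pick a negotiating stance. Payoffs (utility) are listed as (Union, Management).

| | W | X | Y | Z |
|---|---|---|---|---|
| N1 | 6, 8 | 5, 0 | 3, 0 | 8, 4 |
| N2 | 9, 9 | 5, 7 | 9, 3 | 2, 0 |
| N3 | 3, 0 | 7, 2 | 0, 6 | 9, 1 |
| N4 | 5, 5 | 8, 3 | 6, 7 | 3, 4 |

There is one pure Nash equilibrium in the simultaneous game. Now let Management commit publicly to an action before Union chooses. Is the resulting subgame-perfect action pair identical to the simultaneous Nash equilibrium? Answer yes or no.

yes

Work backward from Union's decision.
- W: BR = N2, leader payoff 9.
- X: BR = N4, leader payoff 3.
- Y: BR = N2, leader payoff 3.
- Z: BR = N3, leader payoff 1.
Management's induced payoffs are 9, 3, 3, 1, so Management commits to W. Subgame-perfect outcome: (N2, W) with payoffs (9, 9).
Under simultaneous play:
Union's best replies: W→N2; X→N4; Y→N2; Z→N3.
Management's best replies: N1→W; N2→W; N3→Y; N4→Y.
The unique mutual best reply is (N2, W), giving (9, 9).
Sequential outcome (N2, W) coincides with the Nash profile (N2, W).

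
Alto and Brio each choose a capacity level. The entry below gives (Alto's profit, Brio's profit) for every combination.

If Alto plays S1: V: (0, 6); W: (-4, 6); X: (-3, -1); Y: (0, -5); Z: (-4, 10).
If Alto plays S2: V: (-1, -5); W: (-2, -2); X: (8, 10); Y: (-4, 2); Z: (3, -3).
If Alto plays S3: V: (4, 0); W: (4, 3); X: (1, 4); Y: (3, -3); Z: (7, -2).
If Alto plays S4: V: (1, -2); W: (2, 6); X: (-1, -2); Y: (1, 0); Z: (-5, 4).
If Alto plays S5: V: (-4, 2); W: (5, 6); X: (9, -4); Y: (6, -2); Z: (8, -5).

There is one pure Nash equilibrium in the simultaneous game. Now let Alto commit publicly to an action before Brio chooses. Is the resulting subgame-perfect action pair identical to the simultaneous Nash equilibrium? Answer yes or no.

Backward induction with Alto moving first.
- S1: BR = Z, leader payoff -4.
- S2: BR = X, leader payoff 8.
- S3: BR = X, leader payoff 1.
- S4: BR = W, leader payoff 2.
- S5: BR = W, leader payoff 5.
Alto's induced payoffs are -4, 8, 1, 2, 5, so Alto commits to S2. Subgame-perfect outcome: (S2, X) with payoffs (8, 10).
For the simultaneous game, intersect best replies.
Alto's best replies: V→S3; W→S5; X→S5; Y→S5; Z→S5.
Brio's best replies: S1→Z; S2→X; S3→X; S4→W; S5→W.
The unique mutual best reply is (S5, W), giving (5, 6).
Sequential outcome (S2, X) differs from the Nash profile (S5, W).

no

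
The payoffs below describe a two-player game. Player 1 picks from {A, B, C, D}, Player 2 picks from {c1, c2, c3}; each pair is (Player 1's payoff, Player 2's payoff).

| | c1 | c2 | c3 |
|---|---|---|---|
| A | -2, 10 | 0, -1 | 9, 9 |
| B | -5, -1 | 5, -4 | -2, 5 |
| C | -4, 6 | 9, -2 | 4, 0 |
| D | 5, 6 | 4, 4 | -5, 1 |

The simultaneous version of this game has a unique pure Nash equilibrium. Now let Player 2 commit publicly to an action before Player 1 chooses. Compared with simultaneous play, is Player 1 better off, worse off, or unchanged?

better off

Solve by backward induction (Player 2 leads).
- c1: Player 1 compares -2, -5, -4, 5 and picks D; Player 2 would get 6.
- c2: Player 1 compares 0, 5, 9, 4 and picks C; Player 2 would get -2.
- c3: Player 1 compares 9, -2, 4, -5 and picks A; Player 2 would get 9.
Among 6, -2, 9, the best is 9 at c3. Subgame-perfect outcome: (A, c3) with payoffs (9, 9).
For the simultaneous game, intersect best replies.
Player 1's best replies: c1→D; c2→C; c3→A.
Player 2's best replies: A→c1; B→c3; C→c1; D→c1.
The unique mutual best reply is (D, c1), giving (5, 6).
Player 1 earns 9 sequentially versus 5 at the Nash outcome: better off.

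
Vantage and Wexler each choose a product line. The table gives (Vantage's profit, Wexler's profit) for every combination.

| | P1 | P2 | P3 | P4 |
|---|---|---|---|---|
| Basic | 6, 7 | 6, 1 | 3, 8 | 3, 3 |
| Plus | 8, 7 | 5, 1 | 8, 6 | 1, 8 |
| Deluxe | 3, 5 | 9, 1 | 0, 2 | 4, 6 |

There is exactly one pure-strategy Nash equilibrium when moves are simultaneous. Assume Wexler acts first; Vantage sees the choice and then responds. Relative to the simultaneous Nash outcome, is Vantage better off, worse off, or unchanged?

better off

Backward induction with Wexler moving first.
- P1: Vantage compares 6, 8, 3 and picks Plus; Wexler would get 7.
- P2: Vantage compares 6, 5, 9 and picks Deluxe; Wexler would get 1.
- P3: Vantage compares 3, 8, 0 and picks Plus; Wexler would get 6.
- P4: Vantage compares 3, 1, 4 and picks Deluxe; Wexler would get 6.
Wexler's induced payoffs are 7, 1, 6, 6, so Wexler commits to P1. Subgame-perfect outcome: (Plus, P1) with payoffs (8, 7).
Now find the simultaneous Nash equilibrium.
Vantage's best replies: P1→Plus; P2→Deluxe; P3→Plus; P4→Deluxe.
Wexler's best replies: Basic→P3; Plus→P4; Deluxe→P4.
Only (Deluxe, P4) has each player best-responding; Nash payoffs (4, 6).
Vantage earns 8 sequentially versus 4 at the Nash outcome: better off.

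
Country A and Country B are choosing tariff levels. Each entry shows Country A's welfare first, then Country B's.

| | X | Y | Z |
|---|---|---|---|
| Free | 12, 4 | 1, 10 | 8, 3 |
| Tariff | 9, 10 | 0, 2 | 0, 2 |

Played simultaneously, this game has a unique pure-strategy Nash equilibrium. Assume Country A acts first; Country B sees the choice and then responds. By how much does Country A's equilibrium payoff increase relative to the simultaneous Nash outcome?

8

Solve by backward induction (Country A leads).
- Free → Country B plays Y (best of 4, 10, 3); Country A gets 1.
- Tariff → Country B plays X (best of 10, 2, 2); Country A gets 9.
Maximizing over 1, 9, Country A chooses Tariff. Subgame-perfect outcome: (Tariff, X) with payoffs (9, 10).
Under simultaneous play:
Country A's best replies: X→Free; Y→Free; Z→Free.
Country B's best replies: Free→Y; Tariff→X.
The unique mutual best reply is (Free, Y), giving (1, 10).
Country A's commitment gain: 9 − 1 = 8.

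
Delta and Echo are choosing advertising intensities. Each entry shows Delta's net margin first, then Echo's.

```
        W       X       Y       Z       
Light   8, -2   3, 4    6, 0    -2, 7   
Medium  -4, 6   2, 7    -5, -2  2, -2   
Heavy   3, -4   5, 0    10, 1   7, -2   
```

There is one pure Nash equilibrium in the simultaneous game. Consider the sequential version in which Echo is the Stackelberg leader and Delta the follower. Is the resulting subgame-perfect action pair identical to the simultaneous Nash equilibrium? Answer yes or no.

yes

Solve by backward induction (Echo leads).
- W: BR = Light, leader payoff -2.
- X: BR = Heavy, leader payoff 0.
- Y: BR = Heavy, leader payoff 1.
- Z: BR = Heavy, leader payoff -2.
Maximizing over -2, 0, 1, -2, Echo chooses Y. Subgame-perfect outcome: (Heavy, Y) with payoffs (10, 1).
For the simultaneous game, intersect best replies.
Delta's best replies: W→Light; X→Heavy; Y→Heavy; Z→Heavy.
Echo's best replies: Light→Z; Medium→X; Heavy→Y.
The unique mutual best reply is (Heavy, Y), giving (10, 1).
Sequential outcome (Heavy, Y) coincides with the Nash profile (Heavy, Y).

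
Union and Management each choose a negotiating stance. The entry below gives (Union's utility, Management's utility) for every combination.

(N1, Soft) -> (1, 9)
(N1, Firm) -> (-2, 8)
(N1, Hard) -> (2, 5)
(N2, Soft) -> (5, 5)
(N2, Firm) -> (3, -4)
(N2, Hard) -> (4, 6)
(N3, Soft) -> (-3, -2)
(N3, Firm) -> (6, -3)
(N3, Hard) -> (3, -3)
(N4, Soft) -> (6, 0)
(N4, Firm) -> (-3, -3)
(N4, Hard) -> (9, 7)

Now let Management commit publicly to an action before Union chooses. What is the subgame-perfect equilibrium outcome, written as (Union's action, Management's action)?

(N4, Hard)

Backward induction with Management moving first.
- Soft: Union compares 1, 5, -3, 6 and picks N4; Management would get 0.
- Firm: Union compares -2, 3, 6, -3 and picks N3; Management would get -3.
- Hard: Union compares 2, 4, 3, 9 and picks N4; Management would get 7.
Among 0, -3, 7, the best is 7 at Hard. Subgame-perfect outcome: (N4, Hard) with payoffs (9, 7).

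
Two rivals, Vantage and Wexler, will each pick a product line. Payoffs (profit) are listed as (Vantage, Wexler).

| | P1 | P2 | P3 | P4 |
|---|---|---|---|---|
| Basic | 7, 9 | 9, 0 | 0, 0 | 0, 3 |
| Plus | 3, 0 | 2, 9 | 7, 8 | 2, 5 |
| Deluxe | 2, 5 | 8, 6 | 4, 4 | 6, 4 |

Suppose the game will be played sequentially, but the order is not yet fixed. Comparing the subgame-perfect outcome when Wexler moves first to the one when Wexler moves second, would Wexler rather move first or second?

first

If Vantage leads: Wexler's best replies are Basic→P1, Plus→P2, Deluxe→P2; Vantage's induced payoffs 7, 2, 8; outcome (Deluxe, P2), payoffs (8, 6).
If Wexler leads: Vantage's best replies are P1→Basic, P2→Basic, P3→Plus, P4→Deluxe; Wexler's induced payoffs 9, 0, 8, 4; outcome (Basic, P1), payoffs (7, 9).
Wexler gets 9 moving first and 6 moving second, so Wexler prefers to move first.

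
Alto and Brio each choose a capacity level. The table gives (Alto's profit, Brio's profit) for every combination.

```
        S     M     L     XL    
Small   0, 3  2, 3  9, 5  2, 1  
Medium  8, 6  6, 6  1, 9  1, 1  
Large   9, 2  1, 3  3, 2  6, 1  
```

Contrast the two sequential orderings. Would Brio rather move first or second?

If Alto leads: Brio's best replies are Small→L, Medium→L, Large→M; Alto's induced payoffs 9, 1, 1; outcome (Small, L), payoffs (9, 5).
If Brio leads: Alto's best replies are S→Large, M→Medium, L→Small, XL→Large; Brio's induced payoffs 2, 6, 5, 1; outcome (Medium, M), payoffs (6, 6).
Brio gets 6 moving first and 5 moving second, so Brio prefers to move first.

first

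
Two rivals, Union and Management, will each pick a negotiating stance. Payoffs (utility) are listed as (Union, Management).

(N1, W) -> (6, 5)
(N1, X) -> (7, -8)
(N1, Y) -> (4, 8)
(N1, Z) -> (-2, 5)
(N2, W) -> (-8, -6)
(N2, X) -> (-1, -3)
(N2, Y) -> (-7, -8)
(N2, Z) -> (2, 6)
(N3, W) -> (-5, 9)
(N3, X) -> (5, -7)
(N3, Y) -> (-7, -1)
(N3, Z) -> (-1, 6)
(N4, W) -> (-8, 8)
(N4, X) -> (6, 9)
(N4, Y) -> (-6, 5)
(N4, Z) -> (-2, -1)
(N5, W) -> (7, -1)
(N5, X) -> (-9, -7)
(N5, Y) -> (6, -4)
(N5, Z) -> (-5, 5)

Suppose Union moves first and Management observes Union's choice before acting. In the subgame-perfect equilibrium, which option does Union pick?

Solve by backward induction (Union leads).
- N1 → Management plays Y (best of 5, -8, 8, 5); Union gets 4.
- N2 → Management plays Z (best of -6, -3, -8, 6); Union gets 2.
- N3 → Management plays W (best of 9, -7, -1, 6); Union gets -5.
- N4 → Management plays X (best of 8, 9, 5, -1); Union gets 6.
- N5 → Management plays Z (best of -1, -7, -4, 5); Union gets -5.
Among 4, 2, -5, 6, -5, the best is 6 at N4. Subgame-perfect outcome: (N4, X) with payoffs (6, 9).

N4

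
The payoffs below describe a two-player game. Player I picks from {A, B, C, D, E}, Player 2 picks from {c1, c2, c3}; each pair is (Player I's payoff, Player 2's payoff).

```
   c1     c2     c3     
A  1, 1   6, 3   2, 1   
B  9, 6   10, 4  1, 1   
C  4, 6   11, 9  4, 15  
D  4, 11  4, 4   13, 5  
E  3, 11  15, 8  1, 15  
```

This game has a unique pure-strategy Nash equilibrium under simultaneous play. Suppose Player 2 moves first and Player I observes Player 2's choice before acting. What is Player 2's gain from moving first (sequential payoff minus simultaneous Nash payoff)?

2

Solve by backward induction (Player 2 leads).
- c1 → Player I plays B (best of 1, 9, 4, 4, 3); Player 2 gets 6.
- c2 → Player I plays E (best of 6, 10, 11, 4, 15); Player 2 gets 8.
- c3 → Player I plays D (best of 2, 1, 4, 13, 1); Player 2 gets 5.
Player 2's induced payoffs are 6, 8, 5, so Player 2 commits to c2. Subgame-perfect outcome: (E, c2) with payoffs (15, 8).
For the simultaneous game, intersect best replies.
Player I's best replies: c1→B; c2→E; c3→D.
Player 2's best replies: A→c2; B→c1; C→c3; D→c1; E→c3.
The unique mutual best reply is (B, c1), giving (9, 6).
Player 2's commitment gain: 8 − 6 = 2.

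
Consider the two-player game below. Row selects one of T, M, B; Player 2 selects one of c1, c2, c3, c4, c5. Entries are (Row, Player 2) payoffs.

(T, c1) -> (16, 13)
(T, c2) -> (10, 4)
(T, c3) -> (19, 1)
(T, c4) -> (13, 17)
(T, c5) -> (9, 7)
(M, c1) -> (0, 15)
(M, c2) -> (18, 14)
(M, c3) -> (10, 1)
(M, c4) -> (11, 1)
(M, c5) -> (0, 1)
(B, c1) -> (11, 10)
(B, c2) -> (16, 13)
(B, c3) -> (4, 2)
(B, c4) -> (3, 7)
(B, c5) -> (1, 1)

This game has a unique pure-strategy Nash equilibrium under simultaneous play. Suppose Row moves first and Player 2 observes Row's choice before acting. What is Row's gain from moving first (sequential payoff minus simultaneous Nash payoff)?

Work backward from Player 2's decision.
- T → Player 2 plays c4 (best of 13, 4, 1, 17, 7); Row gets 13.
- M → Player 2 plays c1 (best of 15, 14, 1, 1, 1); Row gets 0.
- B → Player 2 plays c2 (best of 10, 13, 2, 7, 1); Row gets 16.
Maximizing over 13, 0, 16, Row chooses B. Subgame-perfect outcome: (B, c2) with payoffs (16, 13).
Now find the simultaneous Nash equilibrium.
Row's best replies: c1→T; c2→M; c3→T; c4→T; c5→T.
Player 2's best replies: T→c4; M→c1; B→c2.
Only (T, c4) has each player best-responding; Nash payoffs (13, 17).
Row's commitment gain: 16 − 13 = 3.

3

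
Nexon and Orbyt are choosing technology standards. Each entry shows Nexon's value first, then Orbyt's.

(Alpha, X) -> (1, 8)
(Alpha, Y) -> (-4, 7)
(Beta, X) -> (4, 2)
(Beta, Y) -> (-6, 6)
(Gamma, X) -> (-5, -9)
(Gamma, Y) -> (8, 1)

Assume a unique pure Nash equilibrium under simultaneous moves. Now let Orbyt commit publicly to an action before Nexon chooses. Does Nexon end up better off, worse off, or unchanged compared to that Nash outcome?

worse off

Nexon best-responds to each possible Orbyt move:
- X: Nexon compares 1, 4, -5 and picks Beta; Orbyt would get 2.
- Y: Nexon compares -4, -6, 8 and picks Gamma; Orbyt would get 1.
Orbyt's induced payoffs are 2, 1, so Orbyt commits to X. Subgame-perfect outcome: (Beta, X) with payoffs (4, 2).
For the simultaneous game, intersect best replies.
Nexon's best replies: X→Beta; Y→Gamma.
Orbyt's best replies: Alpha→X; Beta→Y; Gamma→Y.
The unique mutual best reply is (Gamma, Y), giving (8, 1).
Nexon earns 4 sequentially versus 8 at the Nash outcome: worse off.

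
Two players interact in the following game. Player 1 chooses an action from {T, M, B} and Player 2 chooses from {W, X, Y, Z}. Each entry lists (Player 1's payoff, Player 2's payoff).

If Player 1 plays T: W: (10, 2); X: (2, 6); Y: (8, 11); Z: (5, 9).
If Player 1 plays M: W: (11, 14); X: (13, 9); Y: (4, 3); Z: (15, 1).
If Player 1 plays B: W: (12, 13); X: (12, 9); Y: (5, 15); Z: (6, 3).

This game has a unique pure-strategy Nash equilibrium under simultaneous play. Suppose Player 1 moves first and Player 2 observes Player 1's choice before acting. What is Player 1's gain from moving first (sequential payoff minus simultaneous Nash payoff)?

Solve by backward induction (Player 1 leads).
- T → Player 2 plays Y (best of 2, 6, 11, 9); Player 1 gets 8.
- M → Player 2 plays W (best of 14, 9, 3, 1); Player 1 gets 11.
- B → Player 2 plays Y (best of 13, 9, 15, 3); Player 1 gets 5.
Among 8, 11, 5, the best is 11 at M. Subgame-perfect outcome: (M, W) with payoffs (11, 14).
Now find the simultaneous Nash equilibrium.
Player 1's best replies: W→B; X→M; Y→T; Z→M.
Player 2's best replies: T→Y; M→W; B→Y.
Only (T, Y) has each player best-responding; Nash payoffs (8, 11).
Player 1's commitment gain: 11 − 8 = 3.

3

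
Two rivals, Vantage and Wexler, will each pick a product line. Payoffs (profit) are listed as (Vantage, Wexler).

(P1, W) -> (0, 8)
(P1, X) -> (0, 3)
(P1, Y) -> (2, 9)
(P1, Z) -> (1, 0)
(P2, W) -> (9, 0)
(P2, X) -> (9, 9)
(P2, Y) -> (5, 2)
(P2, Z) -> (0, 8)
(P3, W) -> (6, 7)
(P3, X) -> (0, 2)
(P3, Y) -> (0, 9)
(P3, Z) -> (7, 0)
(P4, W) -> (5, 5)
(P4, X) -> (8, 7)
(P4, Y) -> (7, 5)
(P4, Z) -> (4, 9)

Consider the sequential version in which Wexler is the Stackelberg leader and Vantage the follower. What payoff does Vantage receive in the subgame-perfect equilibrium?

9

Solve by backward induction (Wexler leads).
- W: BR = P2, leader payoff 0.
- X: BR = P2, leader payoff 9.
- Y: BR = P4, leader payoff 5.
- Z: BR = P3, leader payoff 0.
Among 0, 9, 5, 0, the best is 9 at X. Subgame-perfect outcome: (P2, X) with payoffs (9, 9).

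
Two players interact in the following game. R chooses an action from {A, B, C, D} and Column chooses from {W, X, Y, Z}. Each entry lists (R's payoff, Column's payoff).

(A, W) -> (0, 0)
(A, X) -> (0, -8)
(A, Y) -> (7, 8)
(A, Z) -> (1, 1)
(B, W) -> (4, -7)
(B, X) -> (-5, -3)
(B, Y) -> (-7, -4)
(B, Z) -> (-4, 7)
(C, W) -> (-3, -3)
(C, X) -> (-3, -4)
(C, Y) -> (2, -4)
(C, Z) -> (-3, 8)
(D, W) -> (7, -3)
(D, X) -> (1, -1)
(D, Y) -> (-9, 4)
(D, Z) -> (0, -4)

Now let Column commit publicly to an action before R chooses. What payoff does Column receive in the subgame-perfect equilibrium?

Solve by backward induction (Column leads).
- W: BR = D, leader payoff -3.
- X: BR = D, leader payoff -1.
- Y: BR = A, leader payoff 8.
- Z: BR = A, leader payoff 1.
Column's induced payoffs are -3, -1, 8, 1, so Column commits to Y. Subgame-perfect outcome: (A, Y) with payoffs (7, 8).

8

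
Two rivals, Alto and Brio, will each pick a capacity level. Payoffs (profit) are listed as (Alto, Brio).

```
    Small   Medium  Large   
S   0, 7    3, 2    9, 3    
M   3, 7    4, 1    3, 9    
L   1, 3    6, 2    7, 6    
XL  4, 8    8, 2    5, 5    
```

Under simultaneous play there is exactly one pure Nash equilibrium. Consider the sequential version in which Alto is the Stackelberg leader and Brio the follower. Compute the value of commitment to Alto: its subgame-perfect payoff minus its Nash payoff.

Work backward from Brio's decision.
- S: Brio compares 7, 2, 3 and picks Small; Alto would get 0.
- M: Brio compares 7, 1, 9 and picks Large; Alto would get 3.
- L: Brio compares 3, 2, 6 and picks Large; Alto would get 7.
- XL: Brio compares 8, 2, 5 and picks Small; Alto would get 4.
Among 0, 3, 7, 4, the best is 7 at L. Subgame-perfect outcome: (L, Large) with payoffs (7, 6).
Under simultaneous play:
Alto's best replies: Small→XL; Medium→XL; Large→S.
Brio's best replies: S→Small; M→Large; L→Large; XL→Small.
The unique mutual best reply is (XL, Small), giving (4, 8).
Alto's commitment gain: 7 − 4 = 3.

3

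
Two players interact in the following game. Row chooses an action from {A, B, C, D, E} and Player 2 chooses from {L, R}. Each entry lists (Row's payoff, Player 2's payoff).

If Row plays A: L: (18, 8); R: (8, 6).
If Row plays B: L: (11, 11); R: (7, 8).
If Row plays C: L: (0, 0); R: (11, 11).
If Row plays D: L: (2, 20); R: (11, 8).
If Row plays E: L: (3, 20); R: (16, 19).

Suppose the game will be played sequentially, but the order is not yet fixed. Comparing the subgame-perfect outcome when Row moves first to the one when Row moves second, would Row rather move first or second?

first

If Row leads: Player 2's best replies are A→L, B→L, C→R, D→L, E→L; Row's induced payoffs 18, 11, 11, 2, 3; outcome (A, L), payoffs (18, 8).
If Player 2 leads: Row's best replies are L→A, R→E; Player 2's induced payoffs 8, 19; outcome (E, R), payoffs (16, 19).
Row gets 18 moving first and 16 moving second, so Row prefers to move first.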